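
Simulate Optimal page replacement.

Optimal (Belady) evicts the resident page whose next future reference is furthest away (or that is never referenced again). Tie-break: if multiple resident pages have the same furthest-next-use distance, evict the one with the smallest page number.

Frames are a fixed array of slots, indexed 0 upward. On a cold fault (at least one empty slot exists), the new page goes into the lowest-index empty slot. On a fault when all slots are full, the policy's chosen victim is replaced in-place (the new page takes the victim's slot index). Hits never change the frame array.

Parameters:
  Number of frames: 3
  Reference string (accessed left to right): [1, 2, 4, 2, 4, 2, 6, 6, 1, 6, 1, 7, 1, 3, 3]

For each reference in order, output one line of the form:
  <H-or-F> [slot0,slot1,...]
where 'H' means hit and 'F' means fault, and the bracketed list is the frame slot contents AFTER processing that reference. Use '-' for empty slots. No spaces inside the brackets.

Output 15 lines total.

F [1,-,-]
F [1,2,-]
F [1,2,4]
H [1,2,4]
H [1,2,4]
H [1,2,4]
F [1,6,4]
H [1,6,4]
H [1,6,4]
H [1,6,4]
H [1,6,4]
F [1,6,7]
H [1,6,7]
F [3,6,7]
H [3,6,7]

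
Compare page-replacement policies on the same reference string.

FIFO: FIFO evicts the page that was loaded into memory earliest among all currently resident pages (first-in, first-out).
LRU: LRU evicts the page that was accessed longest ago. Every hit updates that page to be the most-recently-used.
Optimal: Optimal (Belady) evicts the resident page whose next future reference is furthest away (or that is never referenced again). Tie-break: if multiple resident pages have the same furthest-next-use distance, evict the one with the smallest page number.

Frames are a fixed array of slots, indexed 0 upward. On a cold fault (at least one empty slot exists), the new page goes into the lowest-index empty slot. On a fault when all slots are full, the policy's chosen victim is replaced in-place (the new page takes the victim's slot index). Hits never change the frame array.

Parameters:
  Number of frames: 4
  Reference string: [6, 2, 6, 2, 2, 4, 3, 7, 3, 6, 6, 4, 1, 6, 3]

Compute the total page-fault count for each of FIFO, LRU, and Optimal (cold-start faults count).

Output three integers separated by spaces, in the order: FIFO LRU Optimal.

--- FIFO ---
  step 0: ref 6 -> FAULT, frames=[6,-,-,-] (faults so far: 1)
  step 1: ref 2 -> FAULT, frames=[6,2,-,-] (faults so far: 2)
  step 2: ref 6 -> HIT, frames=[6,2,-,-] (faults so far: 2)
  step 3: ref 2 -> HIT, frames=[6,2,-,-] (faults so far: 2)
  step 4: ref 2 -> HIT, frames=[6,2,-,-] (faults so far: 2)
  step 5: ref 4 -> FAULT, frames=[6,2,4,-] (faults so far: 3)
  step 6: ref 3 -> FAULT, frames=[6,2,4,3] (faults so far: 4)
  step 7: ref 7 -> FAULT, evict 6, frames=[7,2,4,3] (faults so far: 5)
  step 8: ref 3 -> HIT, frames=[7,2,4,3] (faults so far: 5)
  step 9: ref 6 -> FAULT, evict 2, frames=[7,6,4,3] (faults so far: 6)
  step 10: ref 6 -> HIT, frames=[7,6,4,3] (faults so far: 6)
  step 11: ref 4 -> HIT, frames=[7,6,4,3] (faults so far: 6)
  step 12: ref 1 -> FAULT, evict 4, frames=[7,6,1,3] (faults so far: 7)
  step 13: ref 6 -> HIT, frames=[7,6,1,3] (faults so far: 7)
  step 14: ref 3 -> HIT, frames=[7,6,1,3] (faults so far: 7)
  FIFO total faults: 7
--- LRU ---
  step 0: ref 6 -> FAULT, frames=[6,-,-,-] (faults so far: 1)
  step 1: ref 2 -> FAULT, frames=[6,2,-,-] (faults so far: 2)
  step 2: ref 6 -> HIT, frames=[6,2,-,-] (faults so far: 2)
  step 3: ref 2 -> HIT, frames=[6,2,-,-] (faults so far: 2)
  step 4: ref 2 -> HIT, frames=[6,2,-,-] (faults so far: 2)
  step 5: ref 4 -> FAULT, frames=[6,2,4,-] (faults so far: 3)
  step 6: ref 3 -> FAULT, frames=[6,2,4,3] (faults so far: 4)
  step 7: ref 7 -> FAULT, evict 6, frames=[7,2,4,3] (faults so far: 5)
  step 8: ref 3 -> HIT, frames=[7,2,4,3] (faults so far: 5)
  step 9: ref 6 -> FAULT, evict 2, frames=[7,6,4,3] (faults so far: 6)
  step 10: ref 6 -> HIT, frames=[7,6,4,3] (faults so far: 6)
  step 11: ref 4 -> HIT, frames=[7,6,4,3] (faults so far: 6)
  step 12: ref 1 -> FAULT, evict 7, frames=[1,6,4,3] (faults so far: 7)
  step 13: ref 6 -> HIT, frames=[1,6,4,3] (faults so far: 7)
  step 14: ref 3 -> HIT, frames=[1,6,4,3] (faults so far: 7)
  LRU total faults: 7
--- Optimal ---
  step 0: ref 6 -> FAULT, frames=[6,-,-,-] (faults so far: 1)
  step 1: ref 2 -> FAULT, frames=[6,2,-,-] (faults so far: 2)
  step 2: ref 6 -> HIT, frames=[6,2,-,-] (faults so far: 2)
  step 3: ref 2 -> HIT, frames=[6,2,-,-] (faults so far: 2)
  step 4: ref 2 -> HIT, frames=[6,2,-,-] (faults so far: 2)
  step 5: ref 4 -> FAULT, frames=[6,2,4,-] (faults so far: 3)
  step 6: ref 3 -> FAULT, frames=[6,2,4,3] (faults so far: 4)
  step 7: ref 7 -> FAULT, evict 2, frames=[6,7,4,3] (faults so far: 5)
  step 8: ref 3 -> HIT, frames=[6,7,4,3] (faults so far: 5)
  step 9: ref 6 -> HIT, frames=[6,7,4,3] (faults so far: 5)
  step 10: ref 6 -> HIT, frames=[6,7,4,3] (faults so far: 5)
  step 11: ref 4 -> HIT, frames=[6,7,4,3] (faults so far: 5)
  step 12: ref 1 -> FAULT, evict 4, frames=[6,7,1,3] (faults so far: 6)
  step 13: ref 6 -> HIT, frames=[6,7,1,3] (faults so far: 6)
  step 14: ref 3 -> HIT, frames=[6,7,1,3] (faults so far: 6)
  Optimal total faults: 6

Answer: 7 7 6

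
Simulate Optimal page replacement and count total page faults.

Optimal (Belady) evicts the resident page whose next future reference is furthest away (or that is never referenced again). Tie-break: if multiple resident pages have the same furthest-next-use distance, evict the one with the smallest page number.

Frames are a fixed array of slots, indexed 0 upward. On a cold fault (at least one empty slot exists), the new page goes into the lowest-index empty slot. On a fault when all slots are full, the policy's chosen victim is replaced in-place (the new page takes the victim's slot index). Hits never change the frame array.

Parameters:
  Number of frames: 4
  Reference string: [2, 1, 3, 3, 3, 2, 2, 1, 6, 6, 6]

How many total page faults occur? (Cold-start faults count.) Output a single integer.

Answer: 4

Derivation:
Step 0: ref 2 → FAULT, frames=[2,-,-,-]
Step 1: ref 1 → FAULT, frames=[2,1,-,-]
Step 2: ref 3 → FAULT, frames=[2,1,3,-]
Step 3: ref 3 → HIT, frames=[2,1,3,-]
Step 4: ref 3 → HIT, frames=[2,1,3,-]
Step 5: ref 2 → HIT, frames=[2,1,3,-]
Step 6: ref 2 → HIT, frames=[2,1,3,-]
Step 7: ref 1 → HIT, frames=[2,1,3,-]
Step 8: ref 6 → FAULT, frames=[2,1,3,6]
Step 9: ref 6 → HIT, frames=[2,1,3,6]
Step 10: ref 6 → HIT, frames=[2,1,3,6]
Total faults: 4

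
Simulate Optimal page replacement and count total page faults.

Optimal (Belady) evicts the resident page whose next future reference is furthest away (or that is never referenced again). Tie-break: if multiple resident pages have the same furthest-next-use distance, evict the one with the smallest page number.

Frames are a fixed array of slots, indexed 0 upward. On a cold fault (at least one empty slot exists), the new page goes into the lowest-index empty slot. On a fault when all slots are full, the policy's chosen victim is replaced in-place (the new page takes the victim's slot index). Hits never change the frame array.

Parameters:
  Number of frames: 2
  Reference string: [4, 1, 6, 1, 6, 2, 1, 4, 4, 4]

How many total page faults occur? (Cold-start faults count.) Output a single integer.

Answer: 5

Derivation:
Step 0: ref 4 → FAULT, frames=[4,-]
Step 1: ref 1 → FAULT, frames=[4,1]
Step 2: ref 6 → FAULT (evict 4), frames=[6,1]
Step 3: ref 1 → HIT, frames=[6,1]
Step 4: ref 6 → HIT, frames=[6,1]
Step 5: ref 2 → FAULT (evict 6), frames=[2,1]
Step 6: ref 1 → HIT, frames=[2,1]
Step 7: ref 4 → FAULT (evict 1), frames=[2,4]
Step 8: ref 4 → HIT, frames=[2,4]
Step 9: ref 4 → HIT, frames=[2,4]
Total faults: 5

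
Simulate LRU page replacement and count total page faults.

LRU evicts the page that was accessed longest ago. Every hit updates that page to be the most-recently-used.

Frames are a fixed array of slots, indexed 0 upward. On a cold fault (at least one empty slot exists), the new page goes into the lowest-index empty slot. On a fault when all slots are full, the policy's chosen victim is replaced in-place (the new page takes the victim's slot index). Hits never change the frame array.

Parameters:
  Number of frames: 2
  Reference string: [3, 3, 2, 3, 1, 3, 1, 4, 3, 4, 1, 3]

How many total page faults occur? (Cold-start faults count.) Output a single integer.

Step 0: ref 3 → FAULT, frames=[3,-]
Step 1: ref 3 → HIT, frames=[3,-]
Step 2: ref 2 → FAULT, frames=[3,2]
Step 3: ref 3 → HIT, frames=[3,2]
Step 4: ref 1 → FAULT (evict 2), frames=[3,1]
Step 5: ref 3 → HIT, frames=[3,1]
Step 6: ref 1 → HIT, frames=[3,1]
Step 7: ref 4 → FAULT (evict 3), frames=[4,1]
Step 8: ref 3 → FAULT (evict 1), frames=[4,3]
Step 9: ref 4 → HIT, frames=[4,3]
Step 10: ref 1 → FAULT (evict 3), frames=[4,1]
Step 11: ref 3 → FAULT (evict 4), frames=[3,1]
Total faults: 7

Answer: 7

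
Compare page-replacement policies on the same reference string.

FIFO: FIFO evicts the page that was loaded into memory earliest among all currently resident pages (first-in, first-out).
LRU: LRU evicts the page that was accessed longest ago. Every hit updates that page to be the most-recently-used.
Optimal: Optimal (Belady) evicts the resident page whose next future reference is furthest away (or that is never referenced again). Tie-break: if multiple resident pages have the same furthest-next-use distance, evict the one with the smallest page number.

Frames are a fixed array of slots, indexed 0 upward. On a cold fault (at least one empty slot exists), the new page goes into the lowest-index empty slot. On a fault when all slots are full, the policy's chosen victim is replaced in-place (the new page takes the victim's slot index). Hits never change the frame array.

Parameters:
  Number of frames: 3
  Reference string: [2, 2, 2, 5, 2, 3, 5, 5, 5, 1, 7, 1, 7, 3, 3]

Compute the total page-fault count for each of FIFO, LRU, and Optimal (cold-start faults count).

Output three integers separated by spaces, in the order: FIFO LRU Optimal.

Answer: 5 6 5

Derivation:
--- FIFO ---
  step 0: ref 2 -> FAULT, frames=[2,-,-] (faults so far: 1)
  step 1: ref 2 -> HIT, frames=[2,-,-] (faults so far: 1)
  step 2: ref 2 -> HIT, frames=[2,-,-] (faults so far: 1)
  step 3: ref 5 -> FAULT, frames=[2,5,-] (faults so far: 2)
  step 4: ref 2 -> HIT, frames=[2,5,-] (faults so far: 2)
  step 5: ref 3 -> FAULT, frames=[2,5,3] (faults so far: 3)
  step 6: ref 5 -> HIT, frames=[2,5,3] (faults so far: 3)
  step 7: ref 5 -> HIT, frames=[2,5,3] (faults so far: 3)
  step 8: ref 5 -> HIT, frames=[2,5,3] (faults so far: 3)
  step 9: ref 1 -> FAULT, evict 2, frames=[1,5,3] (faults so far: 4)
  step 10: ref 7 -> FAULT, evict 5, frames=[1,7,3] (faults so far: 5)
  step 11: ref 1 -> HIT, frames=[1,7,3] (faults so far: 5)
  step 12: ref 7 -> HIT, frames=[1,7,3] (faults so far: 5)
  step 13: ref 3 -> HIT, frames=[1,7,3] (faults so far: 5)
  step 14: ref 3 -> HIT, frames=[1,7,3] (faults so far: 5)
  FIFO total faults: 5
--- LRU ---
  step 0: ref 2 -> FAULT, frames=[2,-,-] (faults so far: 1)
  step 1: ref 2 -> HIT, frames=[2,-,-] (faults so far: 1)
  step 2: ref 2 -> HIT, frames=[2,-,-] (faults so far: 1)
  step 3: ref 5 -> FAULT, frames=[2,5,-] (faults so far: 2)
  step 4: ref 2 -> HIT, frames=[2,5,-] (faults so far: 2)
  step 5: ref 3 -> FAULT, frames=[2,5,3] (faults so far: 3)
  step 6: ref 5 -> HIT, frames=[2,5,3] (faults so far: 3)
  step 7: ref 5 -> HIT, frames=[2,5,3] (faults so far: 3)
  step 8: ref 5 -> HIT, frames=[2,5,3] (faults so far: 3)
  step 9: ref 1 -> FAULT, evict 2, frames=[1,5,3] (faults so far: 4)
  step 10: ref 7 -> FAULT, evict 3, frames=[1,5,7] (faults so far: 5)
  step 11: ref 1 -> HIT, frames=[1,5,7] (faults so far: 5)
  step 12: ref 7 -> HIT, frames=[1,5,7] (faults so far: 5)
  step 13: ref 3 -> FAULT, evict 5, frames=[1,3,7] (faults so far: 6)
  step 14: ref 3 -> HIT, frames=[1,3,7] (faults so far: 6)
  LRU total faults: 6
--- Optimal ---
  step 0: ref 2 -> FAULT, frames=[2,-,-] (faults so far: 1)
  step 1: ref 2 -> HIT, frames=[2,-,-] (faults so far: 1)
  step 2: ref 2 -> HIT, frames=[2,-,-] (faults so far: 1)
  step 3: ref 5 -> FAULT, frames=[2,5,-] (faults so far: 2)
  step 4: ref 2 -> HIT, frames=[2,5,-] (faults so far: 2)
  step 5: ref 3 -> FAULT, frames=[2,5,3] (faults so far: 3)
  step 6: ref 5 -> HIT, frames=[2,5,3] (faults so far: 3)
  step 7: ref 5 -> HIT, frames=[2,5,3] (faults so far: 3)
  step 8: ref 5 -> HIT, frames=[2,5,3] (faults so far: 3)
  step 9: ref 1 -> FAULT, evict 2, frames=[1,5,3] (faults so far: 4)
  step 10: ref 7 -> FAULT, evict 5, frames=[1,7,3] (faults so far: 5)
  step 11: ref 1 -> HIT, frames=[1,7,3] (faults so far: 5)
  step 12: ref 7 -> HIT, frames=[1,7,3] (faults so far: 5)
  step 13: ref 3 -> HIT, frames=[1,7,3] (faults so far: 5)
  step 14: ref 3 -> HIT, frames=[1,7,3] (faults so far: 5)
  Optimal total faults: 5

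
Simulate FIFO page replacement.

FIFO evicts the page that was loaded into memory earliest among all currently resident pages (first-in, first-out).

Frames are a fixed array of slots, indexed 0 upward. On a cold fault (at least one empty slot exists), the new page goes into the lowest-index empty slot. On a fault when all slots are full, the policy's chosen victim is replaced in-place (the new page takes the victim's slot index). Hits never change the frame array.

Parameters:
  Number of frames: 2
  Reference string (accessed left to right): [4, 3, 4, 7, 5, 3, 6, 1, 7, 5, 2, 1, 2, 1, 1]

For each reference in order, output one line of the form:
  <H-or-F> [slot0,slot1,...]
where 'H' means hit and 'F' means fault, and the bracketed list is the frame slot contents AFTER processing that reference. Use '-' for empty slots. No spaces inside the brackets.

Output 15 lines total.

F [4,-]
F [4,3]
H [4,3]
F [7,3]
F [7,5]
F [3,5]
F [3,6]
F [1,6]
F [1,7]
F [5,7]
F [5,2]
F [1,2]
H [1,2]
H [1,2]
H [1,2]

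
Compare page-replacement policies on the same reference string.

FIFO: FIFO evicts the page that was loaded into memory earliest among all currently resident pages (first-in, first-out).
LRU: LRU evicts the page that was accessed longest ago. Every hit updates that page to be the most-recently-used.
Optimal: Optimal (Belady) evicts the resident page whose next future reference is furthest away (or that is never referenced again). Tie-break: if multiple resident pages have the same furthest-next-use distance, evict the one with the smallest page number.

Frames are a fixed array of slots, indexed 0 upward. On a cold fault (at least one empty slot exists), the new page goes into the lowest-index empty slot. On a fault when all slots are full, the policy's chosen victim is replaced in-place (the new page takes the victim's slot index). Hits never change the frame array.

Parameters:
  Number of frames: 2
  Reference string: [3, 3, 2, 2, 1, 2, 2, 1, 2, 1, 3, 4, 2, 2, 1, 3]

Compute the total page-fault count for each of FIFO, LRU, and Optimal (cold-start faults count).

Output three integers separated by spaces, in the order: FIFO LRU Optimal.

--- FIFO ---
  step 0: ref 3 -> FAULT, frames=[3,-] (faults so far: 1)
  step 1: ref 3 -> HIT, frames=[3,-] (faults so far: 1)
  step 2: ref 2 -> FAULT, frames=[3,2] (faults so far: 2)
  step 3: ref 2 -> HIT, frames=[3,2] (faults so far: 2)
  step 4: ref 1 -> FAULT, evict 3, frames=[1,2] (faults so far: 3)
  step 5: ref 2 -> HIT, frames=[1,2] (faults so far: 3)
  step 6: ref 2 -> HIT, frames=[1,2] (faults so far: 3)
  step 7: ref 1 -> HIT, frames=[1,2] (faults so far: 3)
  step 8: ref 2 -> HIT, frames=[1,2] (faults so far: 3)
  step 9: ref 1 -> HIT, frames=[1,2] (faults so far: 3)
  step 10: ref 3 -> FAULT, evict 2, frames=[1,3] (faults so far: 4)
  step 11: ref 4 -> FAULT, evict 1, frames=[4,3] (faults so far: 5)
  step 12: ref 2 -> FAULT, evict 3, frames=[4,2] (faults so far: 6)
  step 13: ref 2 -> HIT, frames=[4,2] (faults so far: 6)
  step 14: ref 1 -> FAULT, evict 4, frames=[1,2] (faults so far: 7)
  step 15: ref 3 -> FAULT, evict 2, frames=[1,3] (faults so far: 8)
  FIFO total faults: 8
--- LRU ---
  step 0: ref 3 -> FAULT, frames=[3,-] (faults so far: 1)
  step 1: ref 3 -> HIT, frames=[3,-] (faults so far: 1)
  step 2: ref 2 -> FAULT, frames=[3,2] (faults so far: 2)
  step 3: ref 2 -> HIT, frames=[3,2] (faults so far: 2)
  step 4: ref 1 -> FAULT, evict 3, frames=[1,2] (faults so far: 3)
  step 5: ref 2 -> HIT, frames=[1,2] (faults so far: 3)
  step 6: ref 2 -> HIT, frames=[1,2] (faults so far: 3)
  step 7: ref 1 -> HIT, frames=[1,2] (faults so far: 3)
  step 8: ref 2 -> HIT, frames=[1,2] (faults so far: 3)
  step 9: ref 1 -> HIT, frames=[1,2] (faults so far: 3)
  step 10: ref 3 -> FAULT, evict 2, frames=[1,3] (faults so far: 4)
  step 11: ref 4 -> FAULT, evict 1, frames=[4,3] (faults so far: 5)
  step 12: ref 2 -> FAULT, evict 3, frames=[4,2] (faults so far: 6)
  step 13: ref 2 -> HIT, frames=[4,2] (faults so far: 6)
  step 14: ref 1 -> FAULT, evict 4, frames=[1,2] (faults so far: 7)
  step 15: ref 3 -> FAULT, evict 2, frames=[1,3] (faults so far: 8)
  LRU total faults: 8
--- Optimal ---
  step 0: ref 3 -> FAULT, frames=[3,-] (faults so far: 1)
  step 1: ref 3 -> HIT, frames=[3,-] (faults so far: 1)
  step 2: ref 2 -> FAULT, frames=[3,2] (faults so far: 2)
  step 3: ref 2 -> HIT, frames=[3,2] (faults so far: 2)
  step 4: ref 1 -> FAULT, evict 3, frames=[1,2] (faults so far: 3)
  step 5: ref 2 -> HIT, frames=[1,2] (faults so far: 3)
  step 6: ref 2 -> HIT, frames=[1,2] (faults so far: 3)
  step 7: ref 1 -> HIT, frames=[1,2] (faults so far: 3)
  step 8: ref 2 -> HIT, frames=[1,2] (faults so far: 3)
  step 9: ref 1 -> HIT, frames=[1,2] (faults so far: 3)
  step 10: ref 3 -> FAULT, evict 1, frames=[3,2] (faults so far: 4)
  step 11: ref 4 -> FAULT, evict 3, frames=[4,2] (faults so far: 5)
  step 12: ref 2 -> HIT, frames=[4,2] (faults so far: 5)
  step 13: ref 2 -> HIT, frames=[4,2] (faults so far: 5)
  step 14: ref 1 -> FAULT, evict 2, frames=[4,1] (faults so far: 6)
  step 15: ref 3 -> FAULT, evict 1, frames=[4,3] (faults so far: 7)
  Optimal total faults: 7

Answer: 8 8 7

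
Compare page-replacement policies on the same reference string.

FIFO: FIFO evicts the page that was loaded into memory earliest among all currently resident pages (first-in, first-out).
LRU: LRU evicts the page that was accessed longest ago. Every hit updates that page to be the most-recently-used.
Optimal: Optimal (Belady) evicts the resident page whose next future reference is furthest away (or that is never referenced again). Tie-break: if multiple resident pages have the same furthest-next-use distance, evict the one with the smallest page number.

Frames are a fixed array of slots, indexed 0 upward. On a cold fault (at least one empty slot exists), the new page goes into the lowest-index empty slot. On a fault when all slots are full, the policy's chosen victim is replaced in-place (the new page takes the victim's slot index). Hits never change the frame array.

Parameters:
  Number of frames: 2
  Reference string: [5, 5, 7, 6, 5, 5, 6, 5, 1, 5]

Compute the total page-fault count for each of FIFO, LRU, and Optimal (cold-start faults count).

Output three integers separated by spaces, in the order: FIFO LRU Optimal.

Answer: 5 5 4

Derivation:
--- FIFO ---
  step 0: ref 5 -> FAULT, frames=[5,-] (faults so far: 1)
  step 1: ref 5 -> HIT, frames=[5,-] (faults so far: 1)
  step 2: ref 7 -> FAULT, frames=[5,7] (faults so far: 2)
  step 3: ref 6 -> FAULT, evict 5, frames=[6,7] (faults so far: 3)
  step 4: ref 5 -> FAULT, evict 7, frames=[6,5] (faults so far: 4)
  step 5: ref 5 -> HIT, frames=[6,5] (faults so far: 4)
  step 6: ref 6 -> HIT, frames=[6,5] (faults so far: 4)
  step 7: ref 5 -> HIT, frames=[6,5] (faults so far: 4)
  step 8: ref 1 -> FAULT, evict 6, frames=[1,5] (faults so far: 5)
  step 9: ref 5 -> HIT, frames=[1,5] (faults so far: 5)
  FIFO total faults: 5
--- LRU ---
  step 0: ref 5 -> FAULT, frames=[5,-] (faults so far: 1)
  step 1: ref 5 -> HIT, frames=[5,-] (faults so far: 1)
  step 2: ref 7 -> FAULT, frames=[5,7] (faults so far: 2)
  step 3: ref 6 -> FAULT, evict 5, frames=[6,7] (faults so far: 3)
  step 4: ref 5 -> FAULT, evict 7, frames=[6,5] (faults so far: 4)
  step 5: ref 5 -> HIT, frames=[6,5] (faults so far: 4)
  step 6: ref 6 -> HIT, frames=[6,5] (faults so far: 4)
  step 7: ref 5 -> HIT, frames=[6,5] (faults so far: 4)
  step 8: ref 1 -> FAULT, evict 6, frames=[1,5] (faults so far: 5)
  step 9: ref 5 -> HIT, frames=[1,5] (faults so far: 5)
  LRU total faults: 5
--- Optimal ---
  step 0: ref 5 -> FAULT, frames=[5,-] (faults so far: 1)
  step 1: ref 5 -> HIT, frames=[5,-] (faults so far: 1)
  step 2: ref 7 -> FAULT, frames=[5,7] (faults so far: 2)
  step 3: ref 6 -> FAULT, evict 7, frames=[5,6] (faults so far: 3)
  step 4: ref 5 -> HIT, frames=[5,6] (faults so far: 3)
  step 5: ref 5 -> HIT, frames=[5,6] (faults so far: 3)
  step 6: ref 6 -> HIT, frames=[5,6] (faults so far: 3)
  step 7: ref 5 -> HIT, frames=[5,6] (faults so far: 3)
  step 8: ref 1 -> FAULT, evict 6, frames=[5,1] (faults so far: 4)
  step 9: ref 5 -> HIT, frames=[5,1] (faults so far: 4)
  Optimal total faults: 4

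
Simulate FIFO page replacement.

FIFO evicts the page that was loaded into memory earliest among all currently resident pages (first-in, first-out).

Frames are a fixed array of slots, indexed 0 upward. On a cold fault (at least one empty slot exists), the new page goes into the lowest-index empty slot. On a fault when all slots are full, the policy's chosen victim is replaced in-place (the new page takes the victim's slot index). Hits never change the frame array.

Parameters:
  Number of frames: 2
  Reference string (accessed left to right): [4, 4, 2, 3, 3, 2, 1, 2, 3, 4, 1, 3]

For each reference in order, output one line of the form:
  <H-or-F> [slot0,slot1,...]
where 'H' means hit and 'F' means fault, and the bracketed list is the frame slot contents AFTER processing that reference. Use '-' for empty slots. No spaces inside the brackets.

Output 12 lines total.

F [4,-]
H [4,-]
F [4,2]
F [3,2]
H [3,2]
H [3,2]
F [3,1]
F [2,1]
F [2,3]
F [4,3]
F [4,1]
F [3,1]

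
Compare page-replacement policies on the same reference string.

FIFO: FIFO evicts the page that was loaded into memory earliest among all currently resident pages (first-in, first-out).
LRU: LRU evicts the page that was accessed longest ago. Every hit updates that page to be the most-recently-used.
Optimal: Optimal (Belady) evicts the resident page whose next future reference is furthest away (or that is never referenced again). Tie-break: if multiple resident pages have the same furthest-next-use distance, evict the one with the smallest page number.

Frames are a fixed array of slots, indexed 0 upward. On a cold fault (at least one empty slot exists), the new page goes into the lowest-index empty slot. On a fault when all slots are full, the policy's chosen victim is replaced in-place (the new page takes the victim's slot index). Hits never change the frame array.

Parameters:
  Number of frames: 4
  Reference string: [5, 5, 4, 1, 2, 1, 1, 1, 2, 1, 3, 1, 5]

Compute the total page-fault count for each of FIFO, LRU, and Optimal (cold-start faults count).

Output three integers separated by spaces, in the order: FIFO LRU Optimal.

--- FIFO ---
  step 0: ref 5 -> FAULT, frames=[5,-,-,-] (faults so far: 1)
  step 1: ref 5 -> HIT, frames=[5,-,-,-] (faults so far: 1)
  step 2: ref 4 -> FAULT, frames=[5,4,-,-] (faults so far: 2)
  step 3: ref 1 -> FAULT, frames=[5,4,1,-] (faults so far: 3)
  step 4: ref 2 -> FAULT, frames=[5,4,1,2] (faults so far: 4)
  step 5: ref 1 -> HIT, frames=[5,4,1,2] (faults so far: 4)
  step 6: ref 1 -> HIT, frames=[5,4,1,2] (faults so far: 4)
  step 7: ref 1 -> HIT, frames=[5,4,1,2] (faults so far: 4)
  step 8: ref 2 -> HIT, frames=[5,4,1,2] (faults so far: 4)
  step 9: ref 1 -> HIT, frames=[5,4,1,2] (faults so far: 4)
  step 10: ref 3 -> FAULT, evict 5, frames=[3,4,1,2] (faults so far: 5)
  step 11: ref 1 -> HIT, frames=[3,4,1,2] (faults so far: 5)
  step 12: ref 5 -> FAULT, evict 4, frames=[3,5,1,2] (faults so far: 6)
  FIFO total faults: 6
--- LRU ---
  step 0: ref 5 -> FAULT, frames=[5,-,-,-] (faults so far: 1)
  step 1: ref 5 -> HIT, frames=[5,-,-,-] (faults so far: 1)
  step 2: ref 4 -> FAULT, frames=[5,4,-,-] (faults so far: 2)
  step 3: ref 1 -> FAULT, frames=[5,4,1,-] (faults so far: 3)
  step 4: ref 2 -> FAULT, frames=[5,4,1,2] (faults so far: 4)
  step 5: ref 1 -> HIT, frames=[5,4,1,2] (faults so far: 4)
  step 6: ref 1 -> HIT, frames=[5,4,1,2] (faults so far: 4)
  step 7: ref 1 -> HIT, frames=[5,4,1,2] (faults so far: 4)
  step 8: ref 2 -> HIT, frames=[5,4,1,2] (faults so far: 4)
  step 9: ref 1 -> HIT, frames=[5,4,1,2] (faults so far: 4)
  step 10: ref 3 -> FAULT, evict 5, frames=[3,4,1,2] (faults so far: 5)
  step 11: ref 1 -> HIT, frames=[3,4,1,2] (faults so far: 5)
  step 12: ref 5 -> FAULT, evict 4, frames=[3,5,1,2] (faults so far: 6)
  LRU total faults: 6
--- Optimal ---
  step 0: ref 5 -> FAULT, frames=[5,-,-,-] (faults so far: 1)
  step 1: ref 5 -> HIT, frames=[5,-,-,-] (faults so far: 1)
  step 2: ref 4 -> FAULT, frames=[5,4,-,-] (faults so far: 2)
  step 3: ref 1 -> FAULT, frames=[5,4,1,-] (faults so far: 3)
  step 4: ref 2 -> FAULT, frames=[5,4,1,2] (faults so far: 4)
  step 5: ref 1 -> HIT, frames=[5,4,1,2] (faults so far: 4)
  step 6: ref 1 -> HIT, frames=[5,4,1,2] (faults so far: 4)
  step 7: ref 1 -> HIT, frames=[5,4,1,2] (faults so far: 4)
  step 8: ref 2 -> HIT, frames=[5,4,1,2] (faults so far: 4)
  step 9: ref 1 -> HIT, frames=[5,4,1,2] (faults so far: 4)
  step 10: ref 3 -> FAULT, evict 2, frames=[5,4,1,3] (faults so far: 5)
  step 11: ref 1 -> HIT, frames=[5,4,1,3] (faults so far: 5)
  step 12: ref 5 -> HIT, frames=[5,4,1,3] (faults so far: 5)
  Optimal total faults: 5

Answer: 6 6 5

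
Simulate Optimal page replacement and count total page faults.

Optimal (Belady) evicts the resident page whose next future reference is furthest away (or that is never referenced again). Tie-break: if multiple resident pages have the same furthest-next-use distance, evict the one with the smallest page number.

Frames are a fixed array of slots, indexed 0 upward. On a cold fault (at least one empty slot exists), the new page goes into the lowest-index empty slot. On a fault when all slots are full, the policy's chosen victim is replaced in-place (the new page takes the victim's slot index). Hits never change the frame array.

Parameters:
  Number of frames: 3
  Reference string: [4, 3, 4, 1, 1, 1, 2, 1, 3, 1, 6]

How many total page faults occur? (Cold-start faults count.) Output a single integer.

Step 0: ref 4 → FAULT, frames=[4,-,-]
Step 1: ref 3 → FAULT, frames=[4,3,-]
Step 2: ref 4 → HIT, frames=[4,3,-]
Step 3: ref 1 → FAULT, frames=[4,3,1]
Step 4: ref 1 → HIT, frames=[4,3,1]
Step 5: ref 1 → HIT, frames=[4,3,1]
Step 6: ref 2 → FAULT (evict 4), frames=[2,3,1]
Step 7: ref 1 → HIT, frames=[2,3,1]
Step 8: ref 3 → HIT, frames=[2,3,1]
Step 9: ref 1 → HIT, frames=[2,3,1]
Step 10: ref 6 → FAULT (evict 1), frames=[2,3,6]
Total faults: 5

Answer: 5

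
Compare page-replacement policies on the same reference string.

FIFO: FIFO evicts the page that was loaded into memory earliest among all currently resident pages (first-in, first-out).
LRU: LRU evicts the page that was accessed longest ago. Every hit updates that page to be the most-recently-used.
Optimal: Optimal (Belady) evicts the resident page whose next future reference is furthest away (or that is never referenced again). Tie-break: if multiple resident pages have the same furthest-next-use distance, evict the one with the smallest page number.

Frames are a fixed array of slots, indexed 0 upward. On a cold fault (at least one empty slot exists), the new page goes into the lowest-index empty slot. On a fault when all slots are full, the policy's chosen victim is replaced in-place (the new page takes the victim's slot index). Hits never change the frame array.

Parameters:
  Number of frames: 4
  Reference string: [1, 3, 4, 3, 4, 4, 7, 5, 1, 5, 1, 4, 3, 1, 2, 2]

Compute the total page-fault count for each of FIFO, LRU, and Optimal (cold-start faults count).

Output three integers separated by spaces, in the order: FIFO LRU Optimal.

Answer: 8 8 6

Derivation:
--- FIFO ---
  step 0: ref 1 -> FAULT, frames=[1,-,-,-] (faults so far: 1)
  step 1: ref 3 -> FAULT, frames=[1,3,-,-] (faults so far: 2)
  step 2: ref 4 -> FAULT, frames=[1,3,4,-] (faults so far: 3)
  step 3: ref 3 -> HIT, frames=[1,3,4,-] (faults so far: 3)
  step 4: ref 4 -> HIT, frames=[1,3,4,-] (faults so far: 3)
  step 5: ref 4 -> HIT, frames=[1,3,4,-] (faults so far: 3)
  step 6: ref 7 -> FAULT, frames=[1,3,4,7] (faults so far: 4)
  step 7: ref 5 -> FAULT, evict 1, frames=[5,3,4,7] (faults so far: 5)
  step 8: ref 1 -> FAULT, evict 3, frames=[5,1,4,7] (faults so far: 6)
  step 9: ref 5 -> HIT, frames=[5,1,4,7] (faults so far: 6)
  step 10: ref 1 -> HIT, frames=[5,1,4,7] (faults so far: 6)
  step 11: ref 4 -> HIT, frames=[5,1,4,7] (faults so far: 6)
  step 12: ref 3 -> FAULT, evict 4, frames=[5,1,3,7] (faults so far: 7)
  step 13: ref 1 -> HIT, frames=[5,1,3,7] (faults so far: 7)
  step 14: ref 2 -> FAULT, evict 7, frames=[5,1,3,2] (faults so far: 8)
  step 15: ref 2 -> HIT, frames=[5,1,3,2] (faults so far: 8)
  FIFO total faults: 8
--- LRU ---
  step 0: ref 1 -> FAULT, frames=[1,-,-,-] (faults so far: 1)
  step 1: ref 3 -> FAULT, frames=[1,3,-,-] (faults so far: 2)
  step 2: ref 4 -> FAULT, frames=[1,3,4,-] (faults so far: 3)
  step 3: ref 3 -> HIT, frames=[1,3,4,-] (faults so far: 3)
  step 4: ref 4 -> HIT, frames=[1,3,4,-] (faults so far: 3)
  step 5: ref 4 -> HIT, frames=[1,3,4,-] (faults so far: 3)
  step 6: ref 7 -> FAULT, frames=[1,3,4,7] (faults so far: 4)
  step 7: ref 5 -> FAULT, evict 1, frames=[5,3,4,7] (faults so far: 5)
  step 8: ref 1 -> FAULT, evict 3, frames=[5,1,4,7] (faults so far: 6)
  step 9: ref 5 -> HIT, frames=[5,1,4,7] (faults so far: 6)
  step 10: ref 1 -> HIT, frames=[5,1,4,7] (faults so far: 6)
  step 11: ref 4 -> HIT, frames=[5,1,4,7] (faults so far: 6)
  step 12: ref 3 -> FAULT, evict 7, frames=[5,1,4,3] (faults so far: 7)
  step 13: ref 1 -> HIT, frames=[5,1,4,3] (faults so far: 7)
  step 14: ref 2 -> FAULT, evict 5, frames=[2,1,4,3] (faults so far: 8)
  step 15: ref 2 -> HIT, frames=[2,1,4,3] (faults so far: 8)
  LRU total faults: 8
--- Optimal ---
  step 0: ref 1 -> FAULT, frames=[1,-,-,-] (faults so far: 1)
  step 1: ref 3 -> FAULT, frames=[1,3,-,-] (faults so far: 2)
  step 2: ref 4 -> FAULT, frames=[1,3,4,-] (faults so far: 3)
  step 3: ref 3 -> HIT, frames=[1,3,4,-] (faults so far: 3)
  step 4: ref 4 -> HIT, frames=[1,3,4,-] (faults so far: 3)
  step 5: ref 4 -> HIT, frames=[1,3,4,-] (faults so far: 3)
  step 6: ref 7 -> FAULT, frames=[1,3,4,7] (faults so far: 4)
  step 7: ref 5 -> FAULT, evict 7, frames=[1,3,4,5] (faults so far: 5)
  step 8: ref 1 -> HIT, frames=[1,3,4,5] (faults so far: 5)
  step 9: ref 5 -> HIT, frames=[1,3,4,5] (faults so far: 5)
  step 10: ref 1 -> HIT, frames=[1,3,4,5] (faults so far: 5)
  step 11: ref 4 -> HIT, frames=[1,3,4,5] (faults so far: 5)
  step 12: ref 3 -> HIT, frames=[1,3,4,5] (faults so far: 5)
  step 13: ref 1 -> HIT, frames=[1,3,4,5] (faults so far: 5)
  step 14: ref 2 -> FAULT, evict 1, frames=[2,3,4,5] (faults so far: 6)
  step 15: ref 2 -> HIT, frames=[2,3,4,5] (faults so far: 6)
  Optimal total faults: 6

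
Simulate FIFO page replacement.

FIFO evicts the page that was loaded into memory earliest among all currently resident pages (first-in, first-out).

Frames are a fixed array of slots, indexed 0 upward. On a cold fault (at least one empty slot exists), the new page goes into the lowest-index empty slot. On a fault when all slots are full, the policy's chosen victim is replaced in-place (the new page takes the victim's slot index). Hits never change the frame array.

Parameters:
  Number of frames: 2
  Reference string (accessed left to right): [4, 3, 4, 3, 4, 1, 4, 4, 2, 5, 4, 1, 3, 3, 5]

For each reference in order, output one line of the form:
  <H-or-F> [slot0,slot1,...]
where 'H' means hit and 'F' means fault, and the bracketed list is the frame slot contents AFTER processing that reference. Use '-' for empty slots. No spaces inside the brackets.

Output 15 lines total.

F [4,-]
F [4,3]
H [4,3]
H [4,3]
H [4,3]
F [1,3]
F [1,4]
H [1,4]
F [2,4]
F [2,5]
F [4,5]
F [4,1]
F [3,1]
H [3,1]
F [3,5]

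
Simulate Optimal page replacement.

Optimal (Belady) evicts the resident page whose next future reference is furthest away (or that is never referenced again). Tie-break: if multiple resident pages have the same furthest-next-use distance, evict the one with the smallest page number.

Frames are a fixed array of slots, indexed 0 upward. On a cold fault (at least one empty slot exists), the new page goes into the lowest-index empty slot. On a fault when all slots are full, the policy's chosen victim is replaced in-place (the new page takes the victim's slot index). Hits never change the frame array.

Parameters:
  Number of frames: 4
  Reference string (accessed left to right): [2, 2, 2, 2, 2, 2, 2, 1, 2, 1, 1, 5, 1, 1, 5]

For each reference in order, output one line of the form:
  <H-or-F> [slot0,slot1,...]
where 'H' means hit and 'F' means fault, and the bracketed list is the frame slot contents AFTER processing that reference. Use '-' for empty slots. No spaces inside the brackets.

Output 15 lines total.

F [2,-,-,-]
H [2,-,-,-]
H [2,-,-,-]
H [2,-,-,-]
H [2,-,-,-]
H [2,-,-,-]
H [2,-,-,-]
F [2,1,-,-]
H [2,1,-,-]
H [2,1,-,-]
H [2,1,-,-]
F [2,1,5,-]
H [2,1,5,-]
H [2,1,5,-]
H [2,1,5,-]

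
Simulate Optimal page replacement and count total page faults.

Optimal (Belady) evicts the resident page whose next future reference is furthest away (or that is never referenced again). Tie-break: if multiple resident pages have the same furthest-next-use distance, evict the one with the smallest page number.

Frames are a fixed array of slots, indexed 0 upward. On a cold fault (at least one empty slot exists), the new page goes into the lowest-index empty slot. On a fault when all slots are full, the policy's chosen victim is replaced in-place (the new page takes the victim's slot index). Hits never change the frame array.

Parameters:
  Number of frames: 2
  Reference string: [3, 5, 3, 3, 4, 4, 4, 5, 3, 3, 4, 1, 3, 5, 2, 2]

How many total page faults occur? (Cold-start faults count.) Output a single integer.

Answer: 7

Derivation:
Step 0: ref 3 → FAULT, frames=[3,-]
Step 1: ref 5 → FAULT, frames=[3,5]
Step 2: ref 3 → HIT, frames=[3,5]
Step 3: ref 3 → HIT, frames=[3,5]
Step 4: ref 4 → FAULT (evict 3), frames=[4,5]
Step 5: ref 4 → HIT, frames=[4,5]
Step 6: ref 4 → HIT, frames=[4,5]
Step 7: ref 5 → HIT, frames=[4,5]
Step 8: ref 3 → FAULT (evict 5), frames=[4,3]
Step 9: ref 3 → HIT, frames=[4,3]
Step 10: ref 4 → HIT, frames=[4,3]
Step 11: ref 1 → FAULT (evict 4), frames=[1,3]
Step 12: ref 3 → HIT, frames=[1,3]
Step 13: ref 5 → FAULT (evict 1), frames=[5,3]
Step 14: ref 2 → FAULT (evict 3), frames=[5,2]
Step 15: ref 2 → HIT, frames=[5,2]
Total faults: 7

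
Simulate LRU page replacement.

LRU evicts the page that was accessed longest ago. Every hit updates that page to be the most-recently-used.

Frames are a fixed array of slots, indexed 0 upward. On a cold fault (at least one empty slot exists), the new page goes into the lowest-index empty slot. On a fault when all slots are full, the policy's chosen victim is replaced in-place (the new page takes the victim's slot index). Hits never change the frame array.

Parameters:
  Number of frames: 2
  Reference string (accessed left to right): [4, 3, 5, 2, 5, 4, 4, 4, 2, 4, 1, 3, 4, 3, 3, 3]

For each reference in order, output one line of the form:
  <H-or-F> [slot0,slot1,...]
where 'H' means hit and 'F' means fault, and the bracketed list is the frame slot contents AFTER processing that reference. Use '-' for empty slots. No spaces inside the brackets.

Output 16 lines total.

F [4,-]
F [4,3]
F [5,3]
F [5,2]
H [5,2]
F [5,4]
H [5,4]
H [5,4]
F [2,4]
H [2,4]
F [1,4]
F [1,3]
F [4,3]
H [4,3]
H [4,3]
H [4,3]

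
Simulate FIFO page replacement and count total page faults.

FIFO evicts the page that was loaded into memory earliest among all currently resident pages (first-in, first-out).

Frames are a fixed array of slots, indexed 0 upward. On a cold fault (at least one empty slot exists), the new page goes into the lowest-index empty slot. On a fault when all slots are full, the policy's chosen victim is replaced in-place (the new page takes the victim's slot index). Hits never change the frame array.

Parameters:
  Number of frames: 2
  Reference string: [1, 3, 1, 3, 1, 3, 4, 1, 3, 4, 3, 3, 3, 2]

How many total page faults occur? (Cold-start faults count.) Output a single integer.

Step 0: ref 1 → FAULT, frames=[1,-]
Step 1: ref 3 → FAULT, frames=[1,3]
Step 2: ref 1 → HIT, frames=[1,3]
Step 3: ref 3 → HIT, frames=[1,3]
Step 4: ref 1 → HIT, frames=[1,3]
Step 5: ref 3 → HIT, frames=[1,3]
Step 6: ref 4 → FAULT (evict 1), frames=[4,3]
Step 7: ref 1 → FAULT (evict 3), frames=[4,1]
Step 8: ref 3 → FAULT (evict 4), frames=[3,1]
Step 9: ref 4 → FAULT (evict 1), frames=[3,4]
Step 10: ref 3 → HIT, frames=[3,4]
Step 11: ref 3 → HIT, frames=[3,4]
Step 12: ref 3 → HIT, frames=[3,4]
Step 13: ref 2 → FAULT (evict 3), frames=[2,4]
Total faults: 7

Answer: 7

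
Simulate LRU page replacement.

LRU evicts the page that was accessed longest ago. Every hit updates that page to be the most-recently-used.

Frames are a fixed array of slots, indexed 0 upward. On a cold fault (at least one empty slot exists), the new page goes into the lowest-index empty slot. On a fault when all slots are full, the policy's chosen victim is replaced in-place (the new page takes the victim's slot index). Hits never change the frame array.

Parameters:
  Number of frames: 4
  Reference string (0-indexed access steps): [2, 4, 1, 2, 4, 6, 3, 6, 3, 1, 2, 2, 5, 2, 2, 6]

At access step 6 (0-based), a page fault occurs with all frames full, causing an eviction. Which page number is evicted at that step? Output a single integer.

Step 0: ref 2 -> FAULT, frames=[2,-,-,-]
Step 1: ref 4 -> FAULT, frames=[2,4,-,-]
Step 2: ref 1 -> FAULT, frames=[2,4,1,-]
Step 3: ref 2 -> HIT, frames=[2,4,1,-]
Step 4: ref 4 -> HIT, frames=[2,4,1,-]
Step 5: ref 6 -> FAULT, frames=[2,4,1,6]
Step 6: ref 3 -> FAULT, evict 1, frames=[2,4,3,6]
At step 6: evicted page 1

Answer: 1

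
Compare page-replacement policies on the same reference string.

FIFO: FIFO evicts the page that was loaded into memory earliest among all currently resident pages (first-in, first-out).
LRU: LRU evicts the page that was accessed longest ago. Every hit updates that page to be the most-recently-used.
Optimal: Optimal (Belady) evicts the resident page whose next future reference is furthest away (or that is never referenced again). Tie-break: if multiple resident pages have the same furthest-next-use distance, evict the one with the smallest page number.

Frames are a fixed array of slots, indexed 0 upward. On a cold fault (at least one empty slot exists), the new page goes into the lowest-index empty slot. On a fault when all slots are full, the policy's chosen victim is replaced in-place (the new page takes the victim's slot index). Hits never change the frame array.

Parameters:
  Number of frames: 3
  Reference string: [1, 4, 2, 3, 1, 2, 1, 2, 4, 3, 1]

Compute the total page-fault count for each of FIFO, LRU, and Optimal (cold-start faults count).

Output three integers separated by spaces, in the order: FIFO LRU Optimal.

Answer: 6 8 5

Derivation:
--- FIFO ---
  step 0: ref 1 -> FAULT, frames=[1,-,-] (faults so far: 1)
  step 1: ref 4 -> FAULT, frames=[1,4,-] (faults so far: 2)
  step 2: ref 2 -> FAULT, frames=[1,4,2] (faults so far: 3)
  step 3: ref 3 -> FAULT, evict 1, frames=[3,4,2] (faults so far: 4)
  step 4: ref 1 -> FAULT, evict 4, frames=[3,1,2] (faults so far: 5)
  step 5: ref 2 -> HIT, frames=[3,1,2] (faults so far: 5)
  step 6: ref 1 -> HIT, frames=[3,1,2] (faults so far: 5)
  step 7: ref 2 -> HIT, frames=[3,1,2] (faults so far: 5)
  step 8: ref 4 -> FAULT, evict 2, frames=[3,1,4] (faults so far: 6)
  step 9: ref 3 -> HIT, frames=[3,1,4] (faults so far: 6)
  step 10: ref 1 -> HIT, frames=[3,1,4] (faults so far: 6)
  FIFO total faults: 6
--- LRU ---
  step 0: ref 1 -> FAULT, frames=[1,-,-] (faults so far: 1)
  step 1: ref 4 -> FAULT, frames=[1,4,-] (faults so far: 2)
  step 2: ref 2 -> FAULT, frames=[1,4,2] (faults so far: 3)
  step 3: ref 3 -> FAULT, evict 1, frames=[3,4,2] (faults so far: 4)
  step 4: ref 1 -> FAULT, evict 4, frames=[3,1,2] (faults so far: 5)
  step 5: ref 2 -> HIT, frames=[3,1,2] (faults so far: 5)
  step 6: ref 1 -> HIT, frames=[3,1,2] (faults so far: 5)
  step 7: ref 2 -> HIT, frames=[3,1,2] (faults so far: 5)
  step 8: ref 4 -> FAULT, evict 3, frames=[4,1,2] (faults so far: 6)
  step 9: ref 3 -> FAULT, evict 1, frames=[4,3,2] (faults so far: 7)
  step 10: ref 1 -> FAULT, evict 2, frames=[4,3,1] (faults so far: 8)
  LRU total faults: 8
--- Optimal ---
  step 0: ref 1 -> FAULT, frames=[1,-,-] (faults so far: 1)
  step 1: ref 4 -> FAULT, frames=[1,4,-] (faults so far: 2)
  step 2: ref 2 -> FAULT, frames=[1,4,2] (faults so far: 3)
  step 3: ref 3 -> FAULT, evict 4, frames=[1,3,2] (faults so far: 4)
  step 4: ref 1 -> HIT, frames=[1,3,2] (faults so far: 4)
  step 5: ref 2 -> HIT, frames=[1,3,2] (faults so far: 4)
  step 6: ref 1 -> HIT, frames=[1,3,2] (faults so far: 4)
  step 7: ref 2 -> HIT, frames=[1,3,2] (faults so far: 4)
  step 8: ref 4 -> FAULT, evict 2, frames=[1,3,4] (faults so far: 5)
  step 9: ref 3 -> HIT, frames=[1,3,4] (faults so far: 5)
  step 10: ref 1 -> HIT, frames=[1,3,4] (faults so far: 5)
  Optimal total faults: 5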